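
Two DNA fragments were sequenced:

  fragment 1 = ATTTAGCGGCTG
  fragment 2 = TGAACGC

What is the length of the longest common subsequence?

5

Pick A at fragment 1[1]=fragment 2[3]; then A at fragment 1[5]=fragment 2[4]; then C at fragment 1[7]=fragment 2[5]; then G at fragment 1[9]=fragment 2[6]; then C at fragment 1[10]=fragment 2[7]; all 5 bases appear in both, in order. Since dp[12][7] = 5, nothing longer is possible.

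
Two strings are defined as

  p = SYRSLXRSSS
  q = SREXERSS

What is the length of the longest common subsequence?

One common subsequence of length 6: S [1,1], then R [3,2], then X [6,4], then R [7,6], then S [9,7], then S [10,8]. dp[10][8] = 6 confirms this is the maximum.

6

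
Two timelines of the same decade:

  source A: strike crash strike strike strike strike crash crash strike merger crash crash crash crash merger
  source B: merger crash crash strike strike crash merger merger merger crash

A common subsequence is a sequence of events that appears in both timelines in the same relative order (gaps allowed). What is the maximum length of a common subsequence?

Pick crash [2,3] → strike [5,4] → strike [6,5] → crash [7,6] → merger [10,9] → crash [14,10]; all 6 events appear in both, in order. Since dp[15][10] = 6, nothing longer is possible.

6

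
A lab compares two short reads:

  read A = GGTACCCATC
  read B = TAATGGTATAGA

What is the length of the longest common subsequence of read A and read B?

Taking G (read A #1, read B #5), then G (read A #2, read B #6), then T (read A #3, read B #9), then A (read A #4, read B #10), then A (read A #8, read B #12) gives a common subsequence of length 5. dp[10][12] = 5 confirms this is the maximum.

5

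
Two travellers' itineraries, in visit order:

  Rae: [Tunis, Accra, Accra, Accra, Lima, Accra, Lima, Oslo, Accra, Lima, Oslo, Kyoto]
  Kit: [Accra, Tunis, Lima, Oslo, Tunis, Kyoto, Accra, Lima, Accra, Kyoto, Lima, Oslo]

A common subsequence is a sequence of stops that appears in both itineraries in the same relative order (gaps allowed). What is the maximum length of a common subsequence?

7

One common subsequence of length 7: Tunis at Rae[1]=Kit[2]; then Lima at Rae[5]=Kit[3]; then Accra at Rae[6]=Kit[7]; then Lima at Rae[7]=Kit[8]; then Accra at Rae[9]=Kit[9]; then Lima at Rae[10]=Kit[11]; then Oslo at Rae[11]=Kit[12]. The LCS DP gives dp[12][12] = 7, so this is optimal.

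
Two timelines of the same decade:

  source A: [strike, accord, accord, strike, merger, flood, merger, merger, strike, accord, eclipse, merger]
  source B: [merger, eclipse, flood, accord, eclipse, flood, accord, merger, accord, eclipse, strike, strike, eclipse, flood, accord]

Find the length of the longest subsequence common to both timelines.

Match accord (source A #2, source B #7); then accord (source A #3, source B #9); then strike (source A #4, source B #12); then flood (source A #6, source B #14); then accord (source A #10, source B #15) — 5 events in the same relative order in both, and the DP table's final entry dp[12][15] is also 5, so no common subsequence is longer.

5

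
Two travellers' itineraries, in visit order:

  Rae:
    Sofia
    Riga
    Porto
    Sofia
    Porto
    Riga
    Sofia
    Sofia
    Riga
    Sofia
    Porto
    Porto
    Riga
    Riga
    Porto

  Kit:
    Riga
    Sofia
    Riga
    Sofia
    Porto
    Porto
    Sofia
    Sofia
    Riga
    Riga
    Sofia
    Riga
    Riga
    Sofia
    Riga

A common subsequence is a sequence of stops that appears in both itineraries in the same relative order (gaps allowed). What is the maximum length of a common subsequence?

10

Match Sofia (Rae #1, Kit #2), then Riga (Rae #2, Kit #3), then Porto (Rae #3, Kit #5), then Porto (Rae #5, Kit #6), then Sofia (Rae #7, Kit #7), then Sofia (Rae #8, Kit #8), then Riga (Rae #9, Kit #10), then Sofia (Rae #10, Kit #11), then Riga (Rae #13, Kit #13), then Riga (Rae #14, Kit #15) — 10 stops in the same relative order in both, and the DP table's final entry dp[15][15] is also 10, so no common subsequence is longer.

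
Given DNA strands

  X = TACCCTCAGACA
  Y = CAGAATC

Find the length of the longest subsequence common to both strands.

5

Let dp[i][j] be the LCS length of the first i bases of X and the first j bases of Y. dp[i][j] = dp[i-1][j-1]+1 when the i-th and j-th bases match, else max(dp[i-1][j], dp[i][j-1]).
    ·  C  A  G  A  A  T  C
 ·  0  0  0  0  0  0  0  0
 T  0  0  0  0  0  0  1  1
 A  0  0  1  1  1  1  1  1
 C  0  1  1  1  1  1  1  2
 C  0  1  1  1  1  1  1  2
 C  0  1  1  1  1  1  1  2
 T  0  1  1  1  1  1  2  2
 C  0  1  1  1  1  1  2  3
 A  0  1  2  2  2  2  2  3
 G  0  1  2  3  3  3  3  3
 A  0  1  2  3  4  4  4  4
 C  0  1  2  3  4  4  4  5
 A  0  1  2  3  4  5  5  5
dp[12][7] = 5. One LCS (by backtracking along matches): CAGAC.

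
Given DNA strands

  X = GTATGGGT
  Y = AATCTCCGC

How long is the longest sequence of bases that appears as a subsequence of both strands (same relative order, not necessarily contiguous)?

Match T (X #2, Y #3); then T (X #4, Y #5); then G (X #5, Y #8) — 3 bases in the same relative order in both. Since dp[8][9] = 3, nothing longer is possible.

3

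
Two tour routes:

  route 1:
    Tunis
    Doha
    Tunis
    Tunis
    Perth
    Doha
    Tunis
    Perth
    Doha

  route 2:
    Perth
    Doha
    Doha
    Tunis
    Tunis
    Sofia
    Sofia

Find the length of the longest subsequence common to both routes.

3

One common subsequence of length 3: Doha (route 1 #2, route 2 #3), then Tunis (route 1 #3, route 2 #4), then Tunis (route 1 #4, route 2 #5). Since dp[9][7] = 3, nothing longer is possible.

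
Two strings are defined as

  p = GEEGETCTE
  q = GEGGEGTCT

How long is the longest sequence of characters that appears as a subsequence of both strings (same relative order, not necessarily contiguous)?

7

Match G at p[1]=q[1] → E at p[2]=q[2] → E at p[3]=q[5] → G at p[4]=q[6] → T at p[6]=q[7] → C at p[7]=q[8] → T at p[8]=q[9] — 7 characters in the same relative order in both. Since dp[9][9] = 7, nothing longer is possible.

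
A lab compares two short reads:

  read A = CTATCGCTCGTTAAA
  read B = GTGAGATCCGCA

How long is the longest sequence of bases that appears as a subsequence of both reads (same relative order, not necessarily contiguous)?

Match T [2,2]; then A [3,6]; then T [4,7]; then C [5,9]; then G [6,10]; then C [9,11]; then A [15,12] — 7 bases in the same relative order in both. The LCS DP gives dp[15][12] = 7, so this is optimal.

7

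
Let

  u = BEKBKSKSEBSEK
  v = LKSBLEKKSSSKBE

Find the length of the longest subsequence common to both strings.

Match B at u[1]=v[4] → E at u[2]=v[6] → K at u[3]=v[7] → K at u[5]=v[8] → S at u[6]=v[11] → K at u[7]=v[12] → B at u[10]=v[13] → E at u[12]=v[14] — 8 characters in the same relative order in both, and the DP table's final entry dp[13][14] is also 8, so no common subsequence is longer.

8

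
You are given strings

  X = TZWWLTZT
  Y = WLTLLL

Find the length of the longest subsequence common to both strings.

One common subsequence of length 3: W [4,1] → L [5,2] → T [6,3]. dp[8][6] = 3 confirms this is the maximum.

3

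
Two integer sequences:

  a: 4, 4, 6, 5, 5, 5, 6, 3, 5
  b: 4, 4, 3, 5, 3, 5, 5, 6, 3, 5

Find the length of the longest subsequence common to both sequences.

Let dp[i][j] be the LCS length of the first i values of a and the first j values of b. dp[i][j] = dp[i-1][j-1]+1 when the i-th and j-th values match, else max(dp[i-1][j], dp[i][j-1]).
    ·  4  4  3  5  3  5  5  6  3  5
 ·  0  0  0  0  0  0  0  0  0  0  0
 4  0  1  1  1  1  1  1  1  1  1  1
 4  0  1  2  2  2  2  2  2  2  2  2
 6  0  1  2  2  2  2  2  2  3  3  3
 5  0  1  2  2  3  3  3  3  3  3  4
 5  0  1  2  2  3  3  4  4  4  4  4
 5  0  1  2  2  3  3  4  5  5  5  5
 6  0  1  2  2  3  3  4  5  6  6  6
 3  0  1  2  3  3  4  4  5  6  7  7
 5  0  1  2  3  4  4  5  5  6  7  8
dp[9][10] = 8. One LCS (by backtracking along matches): 4, 4, 5, 5, 5, 6, 3, 5.

8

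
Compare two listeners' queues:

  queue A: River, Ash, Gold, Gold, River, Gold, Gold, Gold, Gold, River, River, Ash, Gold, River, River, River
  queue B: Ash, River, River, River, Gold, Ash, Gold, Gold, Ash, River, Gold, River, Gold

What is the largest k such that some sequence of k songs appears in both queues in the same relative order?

Match River at queue A[1]=queue B[4]; then Ash at queue A[2]=queue B[6]; then Gold at queue A[3]=queue B[7]; then Gold at queue A[4]=queue B[8]; then River at queue A[5]=queue B[10]; then Gold at queue A[9]=queue B[11]; then River at queue A[11]=queue B[12]; then Gold at queue A[13]=queue B[13] — 8 songs in the same relative order in both. dp[16][13] = 8 confirms this is the maximum.

8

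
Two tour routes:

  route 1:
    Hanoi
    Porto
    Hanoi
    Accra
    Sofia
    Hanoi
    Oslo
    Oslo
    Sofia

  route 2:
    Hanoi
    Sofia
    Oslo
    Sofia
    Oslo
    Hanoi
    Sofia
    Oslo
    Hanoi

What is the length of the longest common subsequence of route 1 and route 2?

One common subsequence of length 5: Hanoi (route 1 #3, route 2 #1) → Sofia (route 1 #5, route 2 #2) → Oslo (route 1 #7, route 2 #3) → Oslo (route 1 #8, route 2 #5) → Sofia (route 1 #9, route 2 #7). Since dp[9][9] = 5, nothing longer is possible.

5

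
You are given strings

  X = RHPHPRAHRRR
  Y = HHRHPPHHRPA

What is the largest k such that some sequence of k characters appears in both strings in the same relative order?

One common subsequence of length 6: R [1,3] → H [2,4] → P [3,6] → H [4,8] → P [5,10] → A [7,11]. Since dp[11][11] = 6, nothing longer is possible.

6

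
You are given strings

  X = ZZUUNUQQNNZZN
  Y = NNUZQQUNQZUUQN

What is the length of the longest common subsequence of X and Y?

Taking N at X[5]=Y[2]; then U at X[6]=Y[3]; then Q at X[7]=Y[5]; then Q at X[8]=Y[6]; then N at X[9]=Y[8]; then Z at X[11]=Y[10]; then N at X[13]=Y[14] gives a common subsequence of length 7. The LCS DP gives dp[13][14] = 7, so this is optimal.

7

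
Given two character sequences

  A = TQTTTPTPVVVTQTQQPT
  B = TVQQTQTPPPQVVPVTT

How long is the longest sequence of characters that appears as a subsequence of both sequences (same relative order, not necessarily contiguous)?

Taking T at A[1]=B[1]; then Q at A[2]=B[4]; then T at A[3]=B[5]; then T at A[4]=B[7]; then P at A[6]=B[9]; then P at A[8]=B[10]; then V at A[9]=B[12]; then V at A[10]=B[13]; then V at A[11]=B[15]; then T at A[14]=B[16]; then T at A[18]=B[17] gives a common subsequence of length 11. Since dp[18][17] = 11, nothing longer is possible.

11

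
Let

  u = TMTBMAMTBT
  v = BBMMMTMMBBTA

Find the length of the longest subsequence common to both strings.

6

Let dp[i][j] be the LCS length of the first i characters of u and the first j characters of v. dp[i][j] = dp[i-1][j-1]+1 when the i-th and j-th characters match, else max(dp[i-1][j], dp[i][j-1]).
    ·  B  B  M  M  M  T  M  M  B  B  T  A
 ·  0  0  0  0  0  0  0  0  0  0  0  0  0
 T  0  0  0  0  0  0  1  1  1  1  1  1  1
 M  0  0  0  1  1  1  1  2  2  2  2  2  2
 T  0  0  0  1  1  1  2  2  2  2  2  3  3
 B  0  1  1  1  1  1  2  2  2  3  3  3  3
 M  0  1  1  2  2  2  2  3  3  3  3  3  3
 A  0  1  1  2  2  2  2  3  3  3  3  3  4
 M  0  1  1  2  3  3  3  3  4  4  4  4  4
 T  0  1  1  2  3  3  4  4  4  4  4  5  5
 B  0  1  2  2  3  3  4  4  4  5  5  5  5
 T  0  1  2  2  3  3  4  4  4  5  5  6  6
dp[10][12] = 6. One LCS (by backtracking along matches): MTMMBT.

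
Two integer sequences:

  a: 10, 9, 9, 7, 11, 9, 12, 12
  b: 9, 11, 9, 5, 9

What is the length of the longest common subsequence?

Match 9 [2,1], 9 [3,3], 9 [6,5] — 3 values in the same relative order in both, and the DP table's final entry dp[8][5] is also 3, so no common subsequence is longer.

3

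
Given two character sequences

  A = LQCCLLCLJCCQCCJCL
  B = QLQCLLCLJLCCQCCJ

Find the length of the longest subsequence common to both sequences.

14

Taking L (A #1, B #2), Q (A #2, B #3), C (A #4, B #4), L (A #5, B #5), L (A #6, B #6), C (A #7, B #7), L (A #8, B #8), J (A #9, B #9), C (A #10, B #11), C (A #11, B #12), Q (A #12, B #13), C (A #13, B #14), C (A #14, B #15), J (A #15, B #16) gives a common subsequence of length 14. Since dp[17][16] = 14, nothing longer is possible.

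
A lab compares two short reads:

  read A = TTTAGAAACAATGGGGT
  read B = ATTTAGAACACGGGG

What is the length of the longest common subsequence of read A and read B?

13

Pick T at read A[1]=read B[2], T at read A[2]=read B[3], T at read A[3]=read B[4], A at read A[4]=read B[5], G at read A[5]=read B[6], A at read A[6]=read B[7], A at read A[7]=read B[8], A at read A[8]=read B[10], C at read A[9]=read B[11], G at read A[13]=read B[12], G at read A[14]=read B[13], G at read A[15]=read B[14], G at read A[16]=read B[15]; all 13 bases appear in both, in order. dp[17][15] = 13 confirms this is the maximum.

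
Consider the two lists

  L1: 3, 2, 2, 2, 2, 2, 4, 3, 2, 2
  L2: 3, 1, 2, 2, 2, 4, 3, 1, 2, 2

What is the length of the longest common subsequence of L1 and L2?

Let dp[i][j] be the LCS length of the first i values of L1 and the first j values of L2. dp[i][j] = dp[i-1][j-1]+1 when the i-th and j-th values match, else max(dp[i-1][j], dp[i][j-1]).
    ·  3  1  2  2  2  4  3  1  2  2
 ·  0  0  0  0  0  0  0  0  0  0  0
 3  0  1  1  1  1  1  1  1  1  1  1
 2  0  1  1  2  2  2  2  2  2  2  2
 2  0  1  1  2  3  3  3  3  3  3  3
 2  0  1  1  2  3  4  4  4  4  4  4
 2  0  1  1  2  3  4  4  4  4  5  5
 2  0  1  1  2  3  4  4  4  4  5  6
 4  0  1  1  2  3  4  5  5  5  5  6
 3  0  1  1  2  3  4  5  6  6  6  6
 2  0  1  1  2  3  4  5  6  6  7  7
 2  0  1  1  2  3  4  5  6  6  7  8
dp[10][10] = 8. One LCS (by backtracking along matches): 3, 2, 2, 2, 4, 3, 2, 2.

8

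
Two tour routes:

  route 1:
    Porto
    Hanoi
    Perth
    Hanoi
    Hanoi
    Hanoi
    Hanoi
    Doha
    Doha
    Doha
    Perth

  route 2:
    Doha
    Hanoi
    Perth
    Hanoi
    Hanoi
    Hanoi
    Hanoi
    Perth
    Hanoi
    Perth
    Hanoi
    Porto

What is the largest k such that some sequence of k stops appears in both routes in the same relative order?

One common subsequence of length 7: Hanoi at route 1[2]=route 2[2] → Perth at route 1[3]=route 2[3] → Hanoi at route 1[4]=route 2[5] → Hanoi at route 1[5]=route 2[6] → Hanoi at route 1[6]=route 2[7] → Hanoi at route 1[7]=route 2[9] → Perth at route 1[11]=route 2[10]. dp[11][12] = 7 confirms this is the maximum.

7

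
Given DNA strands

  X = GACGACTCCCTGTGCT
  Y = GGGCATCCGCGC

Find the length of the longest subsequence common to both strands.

9

One common subsequence of length 9: G (X #1, Y #3); then C (X #3, Y #4); then A (X #5, Y #5); then T (X #7, Y #6); then C (X #8, Y #7); then C (X #9, Y #8); then C (X #10, Y #10); then G (X #14, Y #11); then C (X #15, Y #12). dp[16][12] = 9 confirms this is the maximum.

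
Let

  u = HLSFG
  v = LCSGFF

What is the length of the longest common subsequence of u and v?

One common subsequence of length 3: L (u #2, v #1) → S (u #3, v #3) → F (u #4, v #6), and the DP table's final entry dp[5][6] is also 3, so no common subsequence is longer.

3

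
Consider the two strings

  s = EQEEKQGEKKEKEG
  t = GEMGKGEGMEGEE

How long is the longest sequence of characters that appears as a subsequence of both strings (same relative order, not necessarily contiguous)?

Pick E (s #1, t #2) → E (s #3, t #7) → E (s #4, t #10) → G (s #7, t #11) → E (s #11, t #12) → E (s #13, t #13); all 6 characters appear in both, in order. dp[14][13] = 6 confirms this is the maximum.

6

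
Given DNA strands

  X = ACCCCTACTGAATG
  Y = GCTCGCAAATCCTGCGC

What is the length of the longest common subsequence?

One common subsequence of length 8: C [2,2], C [3,4], C [4,6], C [5,11], C [8,12], T [9,13], G [10,14], G [14,16], and the DP table's final entry dp[14][17] is also 8, so no common subsequence is longer.

8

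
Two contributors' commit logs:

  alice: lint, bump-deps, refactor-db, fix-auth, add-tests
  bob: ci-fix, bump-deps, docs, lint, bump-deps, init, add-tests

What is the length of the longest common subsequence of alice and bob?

Pick lint at alice[1]=bob[4]; then bump-deps at alice[2]=bob[5]; then add-tests at alice[5]=bob[7]; all 3 commits appear in both, in order. The LCS DP gives dp[5][7] = 3, so this is optimal.

3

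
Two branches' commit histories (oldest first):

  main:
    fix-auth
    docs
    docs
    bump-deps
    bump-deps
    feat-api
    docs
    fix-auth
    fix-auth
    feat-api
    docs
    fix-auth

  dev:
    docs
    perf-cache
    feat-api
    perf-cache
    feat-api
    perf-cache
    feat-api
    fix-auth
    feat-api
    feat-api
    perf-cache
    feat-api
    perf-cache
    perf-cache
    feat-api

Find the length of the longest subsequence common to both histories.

Pick docs at main[2]=dev[1] → feat-api at main[6]=dev[7] → fix-auth at main[8]=dev[8] → feat-api at main[10]=dev[15]; all 4 commits appear in both, in order. Since dp[12][15] = 4, nothing longer is possible.

4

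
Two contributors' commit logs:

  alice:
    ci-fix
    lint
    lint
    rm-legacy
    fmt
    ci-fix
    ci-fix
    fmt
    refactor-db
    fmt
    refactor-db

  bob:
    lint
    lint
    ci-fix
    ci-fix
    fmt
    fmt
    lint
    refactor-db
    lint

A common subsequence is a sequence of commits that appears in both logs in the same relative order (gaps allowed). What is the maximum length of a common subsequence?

7

Match lint at alice[2]=bob[1], lint at alice[3]=bob[2], ci-fix at alice[6]=bob[3], ci-fix at alice[7]=bob[4], fmt at alice[8]=bob[5], fmt at alice[10]=bob[6], refactor-db at alice[11]=bob[8] — 7 commits in the same relative order in both. dp[11][9] = 7 confirms this is the maximum.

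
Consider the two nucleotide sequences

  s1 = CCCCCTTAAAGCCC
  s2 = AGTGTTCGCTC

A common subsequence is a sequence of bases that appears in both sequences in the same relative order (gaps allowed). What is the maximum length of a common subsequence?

5

Pick T at s1[6]=s2[5] → T at s1[7]=s2[6] → G at s1[11]=s2[8] → C at s1[12]=s2[9] → C at s1[14]=s2[11]; all 5 bases appear in both, in order. The LCS DP gives dp[14][11] = 5, so this is optimal.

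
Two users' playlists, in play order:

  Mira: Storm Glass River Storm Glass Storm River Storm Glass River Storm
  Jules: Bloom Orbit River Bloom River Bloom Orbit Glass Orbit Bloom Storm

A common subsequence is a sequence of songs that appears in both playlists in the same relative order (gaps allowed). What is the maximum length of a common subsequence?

Taking River (Mira #3, Jules #3), then River (Mira #7, Jules #5), then Glass (Mira #9, Jules #8), then Storm (Mira #11, Jules #11) gives a common subsequence of length 4. Since dp[11][11] = 4, nothing longer is possible.

4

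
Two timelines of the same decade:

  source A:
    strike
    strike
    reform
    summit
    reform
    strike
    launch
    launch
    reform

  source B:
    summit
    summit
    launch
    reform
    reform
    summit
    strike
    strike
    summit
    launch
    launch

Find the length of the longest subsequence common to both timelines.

Taking strike [1,7]; then strike [2,8]; then summit [4,9]; then launch [7,10]; then launch [8,11] gives a common subsequence of length 5, and the DP table's final entry dp[9][11] is also 5, so no common subsequence is longer.

5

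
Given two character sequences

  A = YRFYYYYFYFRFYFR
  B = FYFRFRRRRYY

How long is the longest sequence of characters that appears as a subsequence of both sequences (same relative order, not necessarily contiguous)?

Pick F [3,1] → Y [7,2] → F [8,3] → F [10,5] → R [11,9] → Y [13,11]; all 6 characters appear in both, in order. The LCS DP gives dp[15][11] = 6, so this is optimal.

6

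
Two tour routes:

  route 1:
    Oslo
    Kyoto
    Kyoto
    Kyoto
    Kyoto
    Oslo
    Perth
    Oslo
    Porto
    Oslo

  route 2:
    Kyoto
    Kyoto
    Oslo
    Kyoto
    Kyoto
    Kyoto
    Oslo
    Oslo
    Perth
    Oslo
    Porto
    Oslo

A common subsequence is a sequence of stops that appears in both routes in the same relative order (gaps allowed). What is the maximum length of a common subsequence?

9

Taking Oslo at route 1[1]=route 2[3], then Kyoto at route 1[2]=route 2[4], then Kyoto at route 1[3]=route 2[5], then Kyoto at route 1[4]=route 2[6], then Oslo at route 1[6]=route 2[8], then Perth at route 1[7]=route 2[9], then Oslo at route 1[8]=route 2[10], then Porto at route 1[9]=route 2[11], then Oslo at route 1[10]=route 2[12] gives a common subsequence of length 9. Since dp[10][12] = 9, nothing longer is possible.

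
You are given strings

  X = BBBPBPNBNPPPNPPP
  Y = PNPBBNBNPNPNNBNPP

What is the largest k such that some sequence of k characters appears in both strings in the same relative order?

Taking B [1,4]; then B [2,5]; then B [3,7]; then P [4,9]; then P [6,11]; then N [7,13]; then B [8,14]; then N [13,15]; then P [15,16]; then P [16,17] gives a common subsequence of length 10. Since dp[16][17] = 10, nothing longer is possible.

10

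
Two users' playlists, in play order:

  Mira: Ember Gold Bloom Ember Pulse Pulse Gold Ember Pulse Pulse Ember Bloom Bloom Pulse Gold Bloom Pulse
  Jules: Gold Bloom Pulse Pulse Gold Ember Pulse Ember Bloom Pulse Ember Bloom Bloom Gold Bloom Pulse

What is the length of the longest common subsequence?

14

Match Gold at Mira[2]=Jules[1], then Bloom at Mira[3]=Jules[2], then Pulse at Mira[5]=Jules[3], then Pulse at Mira[6]=Jules[4], then Gold at Mira[7]=Jules[5], then Ember at Mira[8]=Jules[6], then Pulse at Mira[9]=Jules[7], then Pulse at Mira[10]=Jules[10], then Ember at Mira[11]=Jules[11], then Bloom at Mira[12]=Jules[12], then Bloom at Mira[13]=Jules[13], then Gold at Mira[15]=Jules[14], then Bloom at Mira[16]=Jules[15], then Pulse at Mira[17]=Jules[16] — 14 songs in the same relative order in both. Since dp[17][16] = 14, nothing longer is possible.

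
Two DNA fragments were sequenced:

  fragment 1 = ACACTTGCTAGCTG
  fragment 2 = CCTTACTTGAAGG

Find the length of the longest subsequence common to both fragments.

9

Taking C at fragment 1[2]=fragment 2[2] → A at fragment 1[3]=fragment 2[5] → C at fragment 1[4]=fragment 2[6] → T at fragment 1[5]=fragment 2[7] → T at fragment 1[6]=fragment 2[8] → G at fragment 1[7]=fragment 2[9] → A at fragment 1[10]=fragment 2[11] → G at fragment 1[11]=fragment 2[12] → G at fragment 1[14]=fragment 2[13] gives a common subsequence of length 9, and the DP table's final entry dp[14][13] is also 9, so no common subsequence is longer.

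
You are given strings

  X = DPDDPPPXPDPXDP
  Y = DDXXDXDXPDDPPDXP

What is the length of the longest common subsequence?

Taking D [1,7]; then P [2,9]; then D [3,10]; then D [4,11]; then P [7,12]; then P [9,13]; then D [10,14]; then X [12,15]; then P [14,16] gives a common subsequence of length 9. The LCS DP gives dp[14][16] = 9, so this is optimal.

9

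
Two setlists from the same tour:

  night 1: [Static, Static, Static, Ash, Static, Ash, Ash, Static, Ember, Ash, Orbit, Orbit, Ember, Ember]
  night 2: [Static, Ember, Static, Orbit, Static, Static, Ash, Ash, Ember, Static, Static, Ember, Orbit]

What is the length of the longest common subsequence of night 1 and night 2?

Taking Static (night 1 #1, night 2 #1), then Static (night 1 #2, night 2 #3), then Static (night 1 #3, night 2 #5), then Static (night 1 #5, night 2 #6), then Ash (night 1 #6, night 2 #7), then Ash (night 1 #7, night 2 #8), then Static (night 1 #8, night 2 #11), then Ember (night 1 #9, night 2 #12), then Orbit (night 1 #12, night 2 #13) gives a common subsequence of length 9, and the DP table's final entry dp[14][13] is also 9, so no common subsequence is longer.

9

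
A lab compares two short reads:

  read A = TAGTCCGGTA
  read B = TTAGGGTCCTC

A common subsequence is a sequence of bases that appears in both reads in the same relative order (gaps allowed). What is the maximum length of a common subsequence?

7

Let dp[i][j] be the LCS length of the first i bases of read A and the first j bases of read B. dp[i][j] = dp[i-1][j-1]+1 when the i-th and j-th bases match, else max(dp[i-1][j], dp[i][j-1]).
    ·  T  T  A  G  G  G  T  C  C  T  C
 ·  0  0  0  0  0  0  0  0  0  0  0  0
 T  0  1  1  1  1  1  1  1  1  1  1  1
 A  0  1  1  2  2  2  2  2  2  2  2  2
 G  0  1  1  2  3  3  3  3  3  3  3  3
 T  0  1  2  2  3  3  3  4  4  4  4  4
 C  0  1  2  2  3  3  3  4  5  5  5  5
 C  0  1  2  2  3  3  3  4  5  6  6  6
 G  0  1  2  2  3  4  4  4  5  6  6  6
 G  0  1  2  2  3  4  5  5  5  6  6  6
 T  0  1  2  2  3  4  5  6  6  6  7  7
 A  0  1  2  3  3  4  5  6  6  6  7  7
dp[10][11] = 7. One LCS (by backtracking along matches): TAGTCCT.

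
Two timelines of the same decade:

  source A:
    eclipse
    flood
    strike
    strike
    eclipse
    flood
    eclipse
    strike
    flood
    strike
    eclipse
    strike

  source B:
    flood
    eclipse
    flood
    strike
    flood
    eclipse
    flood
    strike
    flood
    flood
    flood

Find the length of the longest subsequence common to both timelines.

Match eclipse [1,2], then flood [2,3], then strike [3,4], then eclipse [5,6], then flood [6,7], then strike [8,8], then flood [9,11] — 7 events in the same relative order in both. The LCS DP gives dp[12][11] = 7, so this is optimal.

7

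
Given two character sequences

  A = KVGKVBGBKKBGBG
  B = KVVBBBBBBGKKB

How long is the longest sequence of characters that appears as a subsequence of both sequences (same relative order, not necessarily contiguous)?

8

Pick K [1,1] → V [2,2] → V [5,3] → B [6,9] → G [7,10] → K [9,11] → K [10,12] → B [13,13]; all 8 characters appear in both, in order, and the DP table's final entry dp[14][13] is also 8, so no common subsequence is longer.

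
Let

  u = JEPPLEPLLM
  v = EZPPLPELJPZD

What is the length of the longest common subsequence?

6

Pick E [2,1], then P [3,3], then P [4,4], then L [5,5], then E [6,7], then P [7,10]; all 6 characters appear in both, in order. dp[10][12] = 6 confirms this is the maximum.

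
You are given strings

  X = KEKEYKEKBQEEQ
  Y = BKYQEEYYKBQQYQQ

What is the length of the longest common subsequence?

8

One common subsequence of length 8: K [1,2]; then E [2,5]; then E [4,6]; then Y [5,8]; then K [8,9]; then B [9,10]; then Q [10,14]; then Q [13,15]. Since dp[13][15] = 8, nothing longer is possible.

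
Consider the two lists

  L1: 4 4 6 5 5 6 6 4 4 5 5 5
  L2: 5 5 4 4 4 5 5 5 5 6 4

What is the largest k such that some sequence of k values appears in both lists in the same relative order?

7

Taking 5 [4,1] → 5 [5,2] → 4 [8,4] → 4 [9,5] → 5 [10,7] → 5 [11,8] → 5 [12,9] gives a common subsequence of length 7. dp[12][11] = 7 confirms this is the maximum.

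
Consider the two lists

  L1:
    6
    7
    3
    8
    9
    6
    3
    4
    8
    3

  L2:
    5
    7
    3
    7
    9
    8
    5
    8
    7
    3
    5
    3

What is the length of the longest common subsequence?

Pick 7 at L1[2]=L2[2], 3 at L1[3]=L2[3], 8 at L1[4]=L2[8], 3 at L1[7]=L2[10], 3 at L1[10]=L2[12]; all 5 values appear in both, in order, and the DP table's final entry dp[10][12] is also 5, so no common subsequence is longer.

5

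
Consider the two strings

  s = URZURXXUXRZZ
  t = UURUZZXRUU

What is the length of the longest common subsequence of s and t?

Pick U at s[1]=t[1] → U at s[4]=t[2] → R at s[5]=t[3] → U at s[8]=t[4] → X at s[9]=t[7] → R at s[10]=t[8]; all 6 characters appear in both, in order. The LCS DP gives dp[12][10] = 6, so this is optimal.

6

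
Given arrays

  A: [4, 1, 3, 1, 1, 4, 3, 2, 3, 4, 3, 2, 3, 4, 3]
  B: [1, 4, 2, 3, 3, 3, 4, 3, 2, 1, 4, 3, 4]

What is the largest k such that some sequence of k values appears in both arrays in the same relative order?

9

Pick 4 at A[1]=B[2], 3 at A[3]=B[4], 3 at A[7]=B[5], 3 at A[9]=B[6], 4 at A[10]=B[7], 3 at A[11]=B[8], 2 at A[12]=B[9], 3 at A[13]=B[12], 4 at A[14]=B[13]; all 9 values appear in both, in order, and the DP table's final entry dp[15][13] is also 9, so no common subsequence is longer.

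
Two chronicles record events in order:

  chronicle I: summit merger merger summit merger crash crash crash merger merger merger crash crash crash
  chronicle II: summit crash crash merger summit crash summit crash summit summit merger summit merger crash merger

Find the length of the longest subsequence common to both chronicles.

8

Pick summit at chronicle I[1]=chronicle II[1]; then merger at chronicle I[3]=chronicle II[4]; then summit at chronicle I[4]=chronicle II[5]; then crash at chronicle I[6]=chronicle II[6]; then crash at chronicle I[7]=chronicle II[8]; then merger at chronicle I[9]=chronicle II[11]; then merger at chronicle I[10]=chronicle II[13]; then merger at chronicle I[11]=chronicle II[15]; all 8 events appear in both, in order. Since dp[14][15] = 8, nothing longer is possible.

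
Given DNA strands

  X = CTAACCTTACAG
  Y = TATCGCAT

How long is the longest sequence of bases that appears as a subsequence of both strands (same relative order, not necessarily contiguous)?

5

Pick T at X[2]=Y[1], A at X[3]=Y[2], C at X[5]=Y[4], C at X[6]=Y[6], T at X[8]=Y[8]; all 5 bases appear in both, in order. The LCS DP gives dp[12][8] = 5, so this is optimal.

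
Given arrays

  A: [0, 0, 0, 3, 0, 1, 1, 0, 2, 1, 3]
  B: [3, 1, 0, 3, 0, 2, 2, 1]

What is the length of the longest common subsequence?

5

Match 0 [3,3]; then 3 [4,4]; then 0 [5,5]; then 2 [9,7]; then 1 [10,8] — 5 values in the same relative order in both. dp[11][8] = 5 confirms this is the maximum.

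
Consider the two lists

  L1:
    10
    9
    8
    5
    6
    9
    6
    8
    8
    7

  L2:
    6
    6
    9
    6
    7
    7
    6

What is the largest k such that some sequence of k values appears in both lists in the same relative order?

4

Let dp[i][j] be the LCS length of the first i values of L1 and the first j values of L2. dp[i][j] = dp[i-1][j-1]+1 when the i-th and j-th values match, else max(dp[i-1][j], dp[i][j-1]).
    ·  6  6  9  6  7  7  6
 ·  0  0  0  0  0  0  0  0
10  0  0  0  0  0  0  0  0
 9  0  0  0  1  1  1  1  1
 8  0  0  0  1  1  1  1  1
 5  0  0  0  1  1  1  1  1
 6  0  1  1  1  2  2  2  2
 9  0  1  1  2  2  2  2  2
 6  0  1  2  2  3  3  3  3
 8  0  1  2  2  3  3  3  3
 8  0  1  2  2  3  3  3  3
 7  0  1  2  2  3  4  4  4
dp[10][7] = 4. One LCS (by backtracking along matches): 6, 9, 6, 7.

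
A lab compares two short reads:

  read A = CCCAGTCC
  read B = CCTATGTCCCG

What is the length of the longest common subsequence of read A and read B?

7

Let dp[i][j] be the LCS length of the first i bases of read A and the first j bases of read B. dp[i][j] = dp[i-1][j-1]+1 when the i-th and j-th bases match, else max(dp[i-1][j], dp[i][j-1]).
    ·  C  C  T  A  T  G  T  C  C  C  G
 ·  0  0  0  0  0  0  0  0  0  0  0  0
 C  0  1  1  1  1  1  1  1  1  1  1  1
 C  0  1  2  2  2  2  2  2  2  2  2  2
 C  0  1  2  2  2  2  2  2  3  3  3  3
 A  0  1  2  2  3  3  3  3  3  3  3  3
 G  0  1  2  2  3  3  4  4  4  4  4  4
 T  0  1  2  3  3  4  4  5  5  5  5  5
 C  0  1  2  3  3  4  4  5  6  6  6  6
 C  0  1  2  3  3  4  4  5  6  7  7  7
dp[8][11] = 7. One LCS (by backtracking along matches): CCAGTCC.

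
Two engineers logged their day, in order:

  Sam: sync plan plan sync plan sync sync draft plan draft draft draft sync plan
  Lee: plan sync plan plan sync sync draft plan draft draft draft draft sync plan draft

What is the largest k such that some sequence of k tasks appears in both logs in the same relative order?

Taking sync (Sam #1, Lee #2), plan (Sam #3, Lee #3), plan (Sam #5, Lee #4), sync (Sam #6, Lee #5), sync (Sam #7, Lee #6), draft (Sam #8, Lee #7), plan (Sam #9, Lee #8), draft (Sam #10, Lee #10), draft (Sam #11, Lee #11), draft (Sam #12, Lee #12), sync (Sam #13, Lee #13), plan (Sam #14, Lee #14) gives a common subsequence of length 12, and the DP table's final entry dp[14][15] is also 12, so no common subsequence is longer.

12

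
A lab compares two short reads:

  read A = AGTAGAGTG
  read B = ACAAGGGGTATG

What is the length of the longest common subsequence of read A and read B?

Match A (read A #1, read B #4); then G (read A #2, read B #8); then T (read A #3, read B #9); then A (read A #6, read B #10); then T (read A #8, read B #11); then G (read A #9, read B #12) — 6 bases in the same relative order in both. dp[9][12] = 6 confirms this is the maximum.

6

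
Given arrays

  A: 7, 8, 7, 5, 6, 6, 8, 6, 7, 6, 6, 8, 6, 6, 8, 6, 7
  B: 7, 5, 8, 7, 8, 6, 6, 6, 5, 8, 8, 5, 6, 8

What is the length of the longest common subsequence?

10

Match 7 at A[1]=B[1], 8 at A[2]=B[3], 7 at A[3]=B[4], 8 at A[7]=B[5], 6 at A[8]=B[6], 6 at A[10]=B[7], 6 at A[11]=B[8], 8 at A[12]=B[11], 6 at A[14]=B[13], 8 at A[15]=B[14] — 10 values in the same relative order in both. Since dp[17][14] = 10, nothing longer is possible.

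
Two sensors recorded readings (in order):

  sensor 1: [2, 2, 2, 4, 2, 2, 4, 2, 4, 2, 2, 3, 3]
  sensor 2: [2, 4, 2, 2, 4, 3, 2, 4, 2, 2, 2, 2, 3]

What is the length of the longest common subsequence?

Taking 2 at sensor 1[1]=sensor 2[1], then 2 at sensor 1[2]=sensor 2[3], then 2 at sensor 1[3]=sensor 2[4], then 4 at sensor 1[4]=sensor 2[5], then 2 at sensor 1[5]=sensor 2[7], then 2 at sensor 1[6]=sensor 2[9], then 2 at sensor 1[8]=sensor 2[10], then 2 at sensor 1[10]=sensor 2[11], then 2 at sensor 1[11]=sensor 2[12], then 3 at sensor 1[13]=sensor 2[13] gives a common subsequence of length 10. The LCS DP gives dp[13][13] = 10, so this is optimal.

10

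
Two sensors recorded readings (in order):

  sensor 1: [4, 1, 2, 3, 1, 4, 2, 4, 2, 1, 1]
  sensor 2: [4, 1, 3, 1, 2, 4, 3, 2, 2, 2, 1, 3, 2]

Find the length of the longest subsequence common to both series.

Pick 4 at sensor 1[1]=sensor 2[1]; then 1 at sensor 1[2]=sensor 2[2]; then 3 at sensor 1[4]=sensor 2[3]; then 1 at sensor 1[5]=sensor 2[4]; then 4 at sensor 1[6]=sensor 2[6]; then 2 at sensor 1[7]=sensor 2[9]; then 2 at sensor 1[9]=sensor 2[10]; then 1 at sensor 1[10]=sensor 2[11]; all 8 values appear in both, in order. dp[11][13] = 8 confirms this is the maximum.

8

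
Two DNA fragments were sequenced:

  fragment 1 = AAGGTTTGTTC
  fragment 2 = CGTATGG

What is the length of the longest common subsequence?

4

Let dp[i][j] be the LCS length of the first i bases of fragment 1 and the first j bases of fragment 2. dp[i][j] = dp[i-1][j-1]+1 when the i-th and j-th bases match, else max(dp[i-1][j], dp[i][j-1]).
    ·  C  G  T  A  T  G  G
 ·  0  0  0  0  0  0  0  0
 A  0  0  0  0  1  1  1  1
 A  0  0  0  0  1  1  1  1
 G  0  0  1  1  1  1  2  2
 G  0  0  1  1  1  1  2  3
 T  0  0  1  2  2  2  2  3
 T  0  0  1  2  2  3  3  3
 T  0  0  1  2  2  3  3  3
 G  0  0  1  2  2  3  4  4
 T  0  0  1  2  2  3  4  4
 T  0  0  1  2  2  3  4  4
 C  0  1  1  2  2  3  4  4
dp[11][7] = 4. One LCS (by backtracking along matches): GTTG.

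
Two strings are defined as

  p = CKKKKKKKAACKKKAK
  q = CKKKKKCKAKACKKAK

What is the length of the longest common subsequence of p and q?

Match C at p[1]=q[1] → K at p[2]=q[2] → K at p[3]=q[3] → K at p[4]=q[4] → K at p[5]=q[5] → K at p[6]=q[6] → K at p[7]=q[8] → K at p[8]=q[10] → A at p[10]=q[11] → C at p[11]=q[12] → K at p[13]=q[13] → K at p[14]=q[14] → A at p[15]=q[15] → K at p[16]=q[16] — 14 characters in the same relative order in both. Since dp[16][16] = 14, nothing longer is possible.

14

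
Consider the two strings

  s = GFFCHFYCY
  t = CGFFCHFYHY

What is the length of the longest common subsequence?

Pick G [1,2], F [2,3], F [3,4], C [4,5], H [5,6], F [6,7], Y [7,8], Y [9,10]; all 8 characters appear in both, in order. The LCS DP gives dp[9][10] = 8, so this is optimal.

8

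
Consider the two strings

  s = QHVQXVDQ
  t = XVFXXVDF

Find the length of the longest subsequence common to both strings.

4

Match V at s[3]=t[2] → X at s[5]=t[5] → V at s[6]=t[6] → D at s[7]=t[7] — 4 characters in the same relative order in both. Since dp[8][8] = 4, nothing longer is possible.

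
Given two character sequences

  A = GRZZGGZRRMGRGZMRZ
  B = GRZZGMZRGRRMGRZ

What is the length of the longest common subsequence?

12

Match G at A[1]=B[1]; then R at A[2]=B[2]; then Z at A[3]=B[3]; then Z at A[4]=B[4]; then G at A[5]=B[5]; then G at A[6]=B[9]; then R at A[8]=B[10]; then R at A[9]=B[11]; then M at A[10]=B[12]; then G at A[13]=B[13]; then R at A[16]=B[14]; then Z at A[17]=B[15] — 12 characters in the same relative order in both. dp[17][15] = 12 confirms this is the maximum.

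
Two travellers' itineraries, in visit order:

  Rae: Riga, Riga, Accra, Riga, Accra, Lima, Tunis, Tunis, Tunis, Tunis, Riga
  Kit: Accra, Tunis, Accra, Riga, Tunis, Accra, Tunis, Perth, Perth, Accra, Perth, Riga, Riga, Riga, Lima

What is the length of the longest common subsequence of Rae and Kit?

Pick Accra (Rae #3, Kit #3), then Riga (Rae #4, Kit #4), then Accra (Rae #5, Kit #6), then Tunis (Rae #7, Kit #7), then Riga (Rae #11, Kit #14); all 5 stops appear in both, in order. Since dp[11][15] = 5, nothing longer is possible.

5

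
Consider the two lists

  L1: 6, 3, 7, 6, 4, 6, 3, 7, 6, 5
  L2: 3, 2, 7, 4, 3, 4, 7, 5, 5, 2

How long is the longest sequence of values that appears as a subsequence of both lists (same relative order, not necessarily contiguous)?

One common subsequence of length 6: 3 at L1[2]=L2[1], 7 at L1[3]=L2[3], 4 at L1[5]=L2[4], 3 at L1[7]=L2[5], 7 at L1[8]=L2[7], 5 at L1[10]=L2[9]. Since dp[10][10] = 6, nothing longer is possible.

6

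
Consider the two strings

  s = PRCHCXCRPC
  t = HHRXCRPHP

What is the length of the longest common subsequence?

Match R (s #2, t #3), then X (s #6, t #4), then C (s #7, t #5), then R (s #8, t #6), then P (s #9, t #9) — 5 characters in the same relative order in both. Since dp[10][9] = 5, nothing longer is possible.

5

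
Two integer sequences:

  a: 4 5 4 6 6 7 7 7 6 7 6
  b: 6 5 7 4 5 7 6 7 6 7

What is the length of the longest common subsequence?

Let dp[i][j] be the LCS length of the first i values of a and the first j values of b. dp[i][j] = dp[i-1][j-1]+1 when the i-th and j-th values match, else max(dp[i-1][j], dp[i][j-1]).
    ·  6  5  7  4  5  7  6  7  6  7
 ·  0  0  0  0  0  0  0  0  0  0  0
 4  0  0  0  0  1  1  1  1  1  1  1
 5  0  0  1  1  1  2  2  2  2  2  2
 4  0  0  1  1  2  2  2  2  2  2  2
 6  0  1  1  1  2  2  2  3  3  3  3
 6  0  1  1  1  2  2  2  3  3  4  4
 7  0  1  1  2  2  2  3  3  4  4  5
 7  0  1  1  2  2  2  3  3  4  4  5
 7  0  1  1  2  2  2  3  3  4  4  5
 6  0  1  1  2  2  2  3  4  4  5  5
 7  0  1  1  2  2  2  3  4  5  5  6
 6  0  1  1  2  2  2  3  4  5  6  6
dp[11][10] = 6. One LCS (by backtracking along matches): 4, 5, 6, 7, 6, 7.

6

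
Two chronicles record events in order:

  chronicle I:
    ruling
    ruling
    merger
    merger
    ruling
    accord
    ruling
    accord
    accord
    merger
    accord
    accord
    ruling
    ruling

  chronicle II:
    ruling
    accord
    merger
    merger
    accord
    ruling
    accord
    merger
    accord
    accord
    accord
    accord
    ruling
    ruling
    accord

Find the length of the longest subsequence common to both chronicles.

11

Taking ruling [1,1], then merger [3,3], then merger [4,4], then ruling [5,6], then accord [6,7], then accord [8,9], then accord [9,10], then accord [11,11], then accord [12,12], then ruling [13,13], then ruling [14,14] gives a common subsequence of length 11, and the DP table's final entry dp[14][15] is also 11, so no common subsequence is longer.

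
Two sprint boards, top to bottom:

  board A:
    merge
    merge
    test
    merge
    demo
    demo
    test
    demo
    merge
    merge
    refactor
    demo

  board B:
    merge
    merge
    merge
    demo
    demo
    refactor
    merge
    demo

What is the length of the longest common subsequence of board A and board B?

Taking merge at board A[1]=board B[1] → merge at board A[2]=board B[2] → merge at board A[4]=board B[3] → demo at board A[5]=board B[4] → demo at board A[6]=board B[5] → merge at board A[10]=board B[7] → demo at board A[12]=board B[8] gives a common subsequence of length 7, and the DP table's final entry dp[12][8] is also 7, so no common subsequence is longer.

7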